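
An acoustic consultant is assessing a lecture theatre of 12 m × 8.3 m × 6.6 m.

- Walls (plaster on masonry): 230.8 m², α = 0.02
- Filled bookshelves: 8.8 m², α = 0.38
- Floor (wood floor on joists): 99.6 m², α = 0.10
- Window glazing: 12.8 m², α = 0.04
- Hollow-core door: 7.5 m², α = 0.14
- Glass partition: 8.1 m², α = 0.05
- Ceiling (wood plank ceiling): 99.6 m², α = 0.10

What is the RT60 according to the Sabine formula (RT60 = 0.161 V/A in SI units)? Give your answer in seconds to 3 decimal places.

Total absorption A = 230.8·0.02 + 8.8·0.38 + 99.6·0.10 + 12.8·0.04 + 7.5·0.14 + 8.1·0.05 + 99.6·0.10
  = 4.616 + 3.344 + 9.960 + 0.512 + 1.050 + 0.405 + 9.960 = 29.847 m² sabins.
Room volume: 657.36 m³.
T = 0.161 V/A = 0.161·657.36/29.847 = 3.546 s.

3.546 seconds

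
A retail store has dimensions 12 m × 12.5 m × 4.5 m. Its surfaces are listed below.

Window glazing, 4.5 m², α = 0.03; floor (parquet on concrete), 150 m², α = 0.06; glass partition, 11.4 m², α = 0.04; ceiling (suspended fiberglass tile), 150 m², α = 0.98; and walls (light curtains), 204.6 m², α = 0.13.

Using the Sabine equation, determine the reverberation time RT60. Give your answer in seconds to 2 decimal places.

0.59 s

Equivalent absorption area: A = 4.5*0.03 + 150*0.06 + 11.4*0.04 + 150*0.98 + 204.6*0.13 = 183.189 m².
Room volume: 675 m³.
Sabine: RT60 = 0.161 × 675 / 183.189 = 0.59 s.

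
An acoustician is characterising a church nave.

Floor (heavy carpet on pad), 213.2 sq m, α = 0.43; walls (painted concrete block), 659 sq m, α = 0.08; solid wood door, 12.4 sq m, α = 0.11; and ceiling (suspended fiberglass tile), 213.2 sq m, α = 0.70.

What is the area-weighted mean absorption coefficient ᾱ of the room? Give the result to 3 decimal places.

Total surface area S = 1097.8 sq m.
Σ(Sᵢαᵢ) = 213.2*0.43 + 659*0.08 + 12.4*0.11 + 213.2*0.70 = 295.000.
ᾱ = 295.000 / 1097.8 = 0.269.

0.269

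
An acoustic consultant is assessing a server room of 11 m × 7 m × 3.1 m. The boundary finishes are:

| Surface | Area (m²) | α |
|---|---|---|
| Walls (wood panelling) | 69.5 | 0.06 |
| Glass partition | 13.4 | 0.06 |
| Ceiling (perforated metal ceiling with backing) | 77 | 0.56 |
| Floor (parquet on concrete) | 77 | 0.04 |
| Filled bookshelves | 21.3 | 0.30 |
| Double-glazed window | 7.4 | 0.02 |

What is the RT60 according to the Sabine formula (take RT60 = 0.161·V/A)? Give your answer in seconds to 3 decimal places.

Total absorption A = 69.5*0.06 + 13.4*0.06 + 77*0.56 + 77*0.04 + 21.3*0.30 + 7.4*0.02
  = 4.170 + 0.804 + 43.120 + 3.080 + 6.390 + 0.148 = 57.712 m² sabins.
Volume V = 11 × 7 × 3.1 = 238.7 m³.
RT60 = 0.161 · V / A = 0.161 × 238.7 / 57.712 = 0.666 s.

0.666 sec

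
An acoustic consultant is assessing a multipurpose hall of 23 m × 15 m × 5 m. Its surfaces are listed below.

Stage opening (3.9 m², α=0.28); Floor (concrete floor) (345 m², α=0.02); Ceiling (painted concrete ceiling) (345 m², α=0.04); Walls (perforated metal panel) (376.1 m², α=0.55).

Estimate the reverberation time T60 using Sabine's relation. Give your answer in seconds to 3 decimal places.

1.215 seconds

Summing Sᵢαᵢ: 1.092 + 6.900 + 13.800 + 206.855 → A = 228.647 sabins.
Volume V = 23 × 15 × 5 = 1725 m³.
Sabine: RT60 = 0.161 × 1725 / 228.647 = 1.215 s.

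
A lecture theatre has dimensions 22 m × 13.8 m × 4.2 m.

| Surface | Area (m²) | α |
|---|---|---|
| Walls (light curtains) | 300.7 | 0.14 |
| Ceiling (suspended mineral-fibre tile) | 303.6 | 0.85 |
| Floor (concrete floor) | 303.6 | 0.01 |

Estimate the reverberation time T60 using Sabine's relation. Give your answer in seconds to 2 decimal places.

0.68 sec

Equivalent absorption area: A = 300.7·0.14 + 303.6·0.85 + 303.6·0.01 = 303.194 m².
Room volume: 1275.12 m³.
Sabine: RT60 = 0.161 × 1275.12 / 303.194 = 0.68 s.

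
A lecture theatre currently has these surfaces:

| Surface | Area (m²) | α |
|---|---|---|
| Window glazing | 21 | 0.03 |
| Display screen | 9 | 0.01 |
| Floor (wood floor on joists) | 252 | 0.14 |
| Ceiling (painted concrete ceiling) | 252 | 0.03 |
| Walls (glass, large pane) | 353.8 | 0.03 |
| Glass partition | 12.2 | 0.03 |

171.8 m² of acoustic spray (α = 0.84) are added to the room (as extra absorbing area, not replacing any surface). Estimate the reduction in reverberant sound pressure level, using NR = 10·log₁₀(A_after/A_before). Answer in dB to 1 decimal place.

5.6 dB

Equivalent absorption area: A_before = 21*0.03 + 9*0.01 + 252*0.14 + 252*0.03 + 353.8*0.03 + 12.2*0.03 = 54.540 m².
Added absorption = 171.8 × 0.84 = 144.312 sabins.
A_after = 54.540 + 144.312 = 198.852 sabins.
NR = 10·log₁₀(198.852/54.540) = 5.6 dB.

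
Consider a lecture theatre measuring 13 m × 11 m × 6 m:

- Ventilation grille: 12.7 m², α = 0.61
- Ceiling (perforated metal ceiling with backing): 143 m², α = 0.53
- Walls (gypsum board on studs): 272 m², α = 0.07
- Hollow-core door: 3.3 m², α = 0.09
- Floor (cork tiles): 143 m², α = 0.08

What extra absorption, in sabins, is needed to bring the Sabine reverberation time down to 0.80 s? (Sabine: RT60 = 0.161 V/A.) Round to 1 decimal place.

58.4 sabins

A₁ = Σ Sᵢαᵢ = 12.7*0.61 + 143*0.53 + 272*0.07 + 3.3*0.09 + 143*0.08 = 114.314 sabins.
Target A₂ = 0.161·858/0.80 = 172.672 sabins (V = 858 m³).
ΔA = A₂ − A₁ = 172.672 − 114.314 = 58.4 sabins.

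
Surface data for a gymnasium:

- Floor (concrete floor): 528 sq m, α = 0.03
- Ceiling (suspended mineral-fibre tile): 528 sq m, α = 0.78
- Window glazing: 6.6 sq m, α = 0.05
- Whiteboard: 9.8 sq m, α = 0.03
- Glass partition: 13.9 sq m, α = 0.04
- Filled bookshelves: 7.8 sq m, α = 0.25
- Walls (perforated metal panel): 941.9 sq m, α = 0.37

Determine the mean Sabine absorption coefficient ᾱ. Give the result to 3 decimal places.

Total surface area S = 2036.0 sq m.
Σ(Sᵢαᵢ) = 528*0.03 + 528*0.78 + 6.6*0.05 + 9.8*0.03 + 13.9*0.04 + 7.8*0.25 + 941.9*0.37 = 779.313.
ᾱ = A/S = 0.383.

0.383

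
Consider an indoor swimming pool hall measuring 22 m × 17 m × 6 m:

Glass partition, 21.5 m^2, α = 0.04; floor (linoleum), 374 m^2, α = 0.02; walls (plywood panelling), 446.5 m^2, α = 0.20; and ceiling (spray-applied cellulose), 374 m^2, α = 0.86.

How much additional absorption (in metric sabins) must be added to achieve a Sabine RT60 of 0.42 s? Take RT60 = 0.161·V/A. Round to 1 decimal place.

440.9 sabins

Summing Sᵢαᵢ: 0.860 + 7.480 + 89.300 + 321.640 → A₁ = 419.280 sabins.
Target A₂ = 0.161·2244/0.42 = 860.200 sabins (V = 2244 m³).
Shortfall: 860.200 − 419.280 = 440.9 sabins.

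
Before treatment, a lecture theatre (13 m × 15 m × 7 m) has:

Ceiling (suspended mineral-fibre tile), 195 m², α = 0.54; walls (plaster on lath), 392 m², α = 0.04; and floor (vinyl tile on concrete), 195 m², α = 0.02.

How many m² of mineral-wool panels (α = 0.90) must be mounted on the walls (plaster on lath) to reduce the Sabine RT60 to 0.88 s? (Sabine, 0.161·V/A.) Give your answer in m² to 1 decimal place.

145.2

Summing Sᵢαᵢ: 105.300 + 15.680 + 3.900 → A₁ = 124.880 sabins.
Required A₂ = 0.161·1365/0.88 = 249.733 sabins.
ΔA needed = 249.733 − 124.880 = 124.853 sabins.
Each m² of panel replacing the walls (plaster on lath) adds (0.90 − 0.04) = 0.86 sabins.
Panel area = 124.853 / 0.86 = 145.2 m².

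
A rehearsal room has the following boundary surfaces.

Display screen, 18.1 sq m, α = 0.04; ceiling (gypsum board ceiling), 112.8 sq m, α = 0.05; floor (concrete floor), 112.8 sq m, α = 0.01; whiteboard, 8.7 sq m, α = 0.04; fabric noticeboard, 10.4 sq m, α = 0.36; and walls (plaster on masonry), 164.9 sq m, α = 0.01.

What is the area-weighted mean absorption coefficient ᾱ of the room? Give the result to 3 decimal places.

0.031

Total surface area S = 427.7 sq m.
Σ(Sᵢαᵢ) = 18.1×0.04 + 112.8×0.05 + 112.8×0.01 + 8.7×0.04 + 10.4×0.36 + 164.9×0.01 = 13.233.
ᾱ = A/S = 0.031.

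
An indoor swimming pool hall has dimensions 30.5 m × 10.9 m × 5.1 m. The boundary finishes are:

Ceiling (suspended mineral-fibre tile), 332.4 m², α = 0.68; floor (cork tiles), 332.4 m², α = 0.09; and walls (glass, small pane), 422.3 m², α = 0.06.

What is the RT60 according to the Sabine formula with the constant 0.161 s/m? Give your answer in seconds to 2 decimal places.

0.97 sec

A = Σ Sᵢαᵢ = 332.4·0.68 + 332.4·0.09 + 422.3·0.06 = 281.286 sabins.
Room volume: 1695.495 m³.
T = 0.161 V/A = 0.161·1695.495/281.286 = 0.97 s.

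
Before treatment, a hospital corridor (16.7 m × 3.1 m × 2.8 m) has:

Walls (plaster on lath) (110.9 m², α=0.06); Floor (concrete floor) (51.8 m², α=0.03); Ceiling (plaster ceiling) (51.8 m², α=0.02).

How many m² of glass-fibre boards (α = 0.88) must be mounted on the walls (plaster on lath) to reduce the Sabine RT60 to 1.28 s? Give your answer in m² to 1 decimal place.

Equivalent absorption area: A₁ = 110.9·0.06 + 51.8·0.03 + 51.8·0.02 = 9.244 m².
V = 144.956 m³. Target absorption A₂ = 0.161 × 144.956 / 1.28 = 18.233 sabins.
ΔA needed = 18.233 − 9.244 = 8.989 sabins.
Each m² of panel replacing the walls (plaster on lath) adds (0.88 − 0.06) = 0.82 sabins.
Panel area = 8.989 / 0.82 = 11.0 m².

11.0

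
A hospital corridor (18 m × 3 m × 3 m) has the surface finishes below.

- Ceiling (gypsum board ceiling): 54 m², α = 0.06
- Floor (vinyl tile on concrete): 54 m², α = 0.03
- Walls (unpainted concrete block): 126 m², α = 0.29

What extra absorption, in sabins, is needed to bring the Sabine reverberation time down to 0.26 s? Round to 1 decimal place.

58.9 sabins

Total absorption A₁ = 54·0.06 + 54·0.03 + 126·0.29
  = 3.240 + 1.620 + 36.540 = 41.400 m² sabins.
Target A₂ = 0.161·162/0.26 = 100.315 sabins (V = 162 m³).
Shortfall: 100.315 − 41.400 = 58.9 sabins.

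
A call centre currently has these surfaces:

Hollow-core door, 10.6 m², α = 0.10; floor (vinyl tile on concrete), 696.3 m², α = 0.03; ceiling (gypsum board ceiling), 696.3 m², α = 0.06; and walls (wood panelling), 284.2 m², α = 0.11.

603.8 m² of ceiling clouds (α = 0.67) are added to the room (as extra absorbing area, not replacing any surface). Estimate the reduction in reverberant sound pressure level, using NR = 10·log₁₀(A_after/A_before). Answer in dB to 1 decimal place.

Equivalent absorption area: A_before = 10.6*0.10 + 696.3*0.03 + 696.3*0.06 + 284.2*0.11 = 94.989 m².
Treatment contributes 603.8·0.67 = 404.546 sabins.
New total A_after = 499.535 sabins.
NR = 10·log₁₀(499.535/94.989) = 7.2 dB.

7.2 dB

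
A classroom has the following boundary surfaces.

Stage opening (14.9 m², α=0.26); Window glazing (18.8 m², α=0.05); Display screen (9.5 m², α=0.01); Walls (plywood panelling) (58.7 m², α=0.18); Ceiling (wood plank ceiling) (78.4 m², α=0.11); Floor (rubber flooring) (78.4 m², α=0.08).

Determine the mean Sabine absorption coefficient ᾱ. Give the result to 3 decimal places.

Total surface area S = 258.7 m².
A = 14.9·0.26 + 18.8·0.05 + 9.5·0.01 + 58.7·0.18 + 78.4·0.11 + 78.4·0.08 = 30.371 sabins.
ᾱ = 30.371 / 258.7 = 0.117.

0.117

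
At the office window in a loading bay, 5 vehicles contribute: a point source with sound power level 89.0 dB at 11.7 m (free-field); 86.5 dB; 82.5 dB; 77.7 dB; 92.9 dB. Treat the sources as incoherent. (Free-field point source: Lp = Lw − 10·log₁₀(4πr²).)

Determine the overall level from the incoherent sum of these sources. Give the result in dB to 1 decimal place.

Source at 11.7 m: Lp = 89.0 − 10·log₁₀(4π·11.7²) = 89.0 − 10·log₁₀(1720.210) = 56.6 dB.
Converting to relative power and adding: 10^(56.6/10) + 10^(86.5/10) + 10^(82.5/10) + 10^(77.7/10) + 10^(92.9/10) = 2.634e+09.
Combined level = 10 log₁₀(2.634e+09) = 94.2 dB.

94.2 dB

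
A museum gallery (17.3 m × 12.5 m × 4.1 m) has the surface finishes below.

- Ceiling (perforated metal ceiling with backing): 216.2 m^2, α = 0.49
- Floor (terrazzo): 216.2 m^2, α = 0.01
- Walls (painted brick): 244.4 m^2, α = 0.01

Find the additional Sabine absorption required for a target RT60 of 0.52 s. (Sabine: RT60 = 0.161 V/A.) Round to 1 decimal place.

Equivalent absorption area: A₁ = 216.2·0.49 + 216.2·0.01 + 244.4·0.01 = 110.544 m^2.
Target A₂ = 0.161·886.625/0.52 = 274.513 sabins (V = 886.625 m³).
Shortfall: 274.513 − 110.544 = 164.0 sabins.

164.0 sabins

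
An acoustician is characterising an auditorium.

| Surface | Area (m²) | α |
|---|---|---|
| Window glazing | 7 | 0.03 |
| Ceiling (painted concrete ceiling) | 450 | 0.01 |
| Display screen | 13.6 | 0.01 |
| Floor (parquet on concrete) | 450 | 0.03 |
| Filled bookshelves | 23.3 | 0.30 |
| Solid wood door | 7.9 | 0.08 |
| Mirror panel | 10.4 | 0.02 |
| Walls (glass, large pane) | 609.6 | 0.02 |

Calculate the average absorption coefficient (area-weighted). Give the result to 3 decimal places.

S = Σ Sᵢ = 7 + 450 + 13.6 + 450 + 23.3 + 7.9 + 10.4 + 609.6 = 1571.8 m².
A = 7·0.03 + 450·0.01 + 13.6·0.01 + 450·0.03 + 23.3·0.30 + 7.9·0.08 + 10.4·0.02 + 609.6·0.02 = 38.368 sabins.
ᾱ = 38.368 / 1571.8 = 0.024.

0.024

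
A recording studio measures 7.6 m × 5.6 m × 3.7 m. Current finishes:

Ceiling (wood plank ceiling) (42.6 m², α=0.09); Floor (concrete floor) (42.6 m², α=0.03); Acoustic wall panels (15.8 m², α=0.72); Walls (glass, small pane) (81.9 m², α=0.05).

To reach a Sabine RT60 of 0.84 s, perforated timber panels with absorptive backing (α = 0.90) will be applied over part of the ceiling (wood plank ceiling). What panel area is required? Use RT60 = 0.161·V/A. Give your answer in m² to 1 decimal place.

11.9

Total absorption A₁ = 42.6*0.09 + 42.6*0.03 + 15.8*0.72 + 81.9*0.05
  = 3.834 + 1.278 + 11.376 + 4.095 = 20.583 m² sabins.
V = 157.472 m³. Target absorption A₂ = 0.161 × 157.472 / 0.84 = 30.182 sabins.
ΔA needed = 30.182 − 20.583 = 9.599 sabins.
Each m² of panel replacing the ceiling (wood plank ceiling) adds (0.90 − 0.09) = 0.81 sabins.
Area = ΔA/Δα = 9.599/0.81 = 11.9 m².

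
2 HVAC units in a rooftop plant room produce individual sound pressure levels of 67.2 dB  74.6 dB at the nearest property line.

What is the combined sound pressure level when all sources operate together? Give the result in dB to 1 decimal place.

75.3 dB

Converting to relative power and adding: 10^(67.2/10) + 10^(74.6/10) = 3.409e+07.
Combined level = 10 log₁₀(3.409e+07) = 75.3 dB.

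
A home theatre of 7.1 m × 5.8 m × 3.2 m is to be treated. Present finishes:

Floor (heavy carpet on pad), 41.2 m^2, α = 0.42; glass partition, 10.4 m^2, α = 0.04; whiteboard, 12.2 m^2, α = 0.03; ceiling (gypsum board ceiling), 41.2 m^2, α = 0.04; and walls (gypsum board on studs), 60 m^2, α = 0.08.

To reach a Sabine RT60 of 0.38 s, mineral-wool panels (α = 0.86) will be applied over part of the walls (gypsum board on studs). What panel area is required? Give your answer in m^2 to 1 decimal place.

Equivalent absorption area: A₁ = 41.2×0.42 + 10.4×0.04 + 12.2×0.03 + 41.2×0.04 + 60×0.08 = 24.534 m^2.
Required A₂ = 0.161·131.776/0.38 = 55.831 sabins.
Absorption to add: 55.831 − 24.534 = 31.297 sabins.
Net gain per m^2: Δα = 0.86 − 0.08 = 0.78.
Area = ΔA/Δα = 31.297/0.78 = 40.1 m^2.

40.1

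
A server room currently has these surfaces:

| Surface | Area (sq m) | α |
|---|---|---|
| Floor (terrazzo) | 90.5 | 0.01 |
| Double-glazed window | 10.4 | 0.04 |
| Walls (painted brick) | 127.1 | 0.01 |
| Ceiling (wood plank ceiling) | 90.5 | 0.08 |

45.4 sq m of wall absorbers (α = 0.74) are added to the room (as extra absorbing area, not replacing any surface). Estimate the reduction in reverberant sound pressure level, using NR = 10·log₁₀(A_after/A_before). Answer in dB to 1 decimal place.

6.5 dB

Equivalent absorption area: A_before = 90.5·0.01 + 10.4·0.04 + 127.1·0.01 + 90.5·0.08 = 9.832 sq m.
Added absorption = 45.4 × 0.74 = 33.596 sabins.
A_after = 9.832 + 33.596 = 43.428 sabins.
Reduction = 10 log₁₀(A_after/A_before) = 10 log₁₀(4.4170) = 6.5 dB.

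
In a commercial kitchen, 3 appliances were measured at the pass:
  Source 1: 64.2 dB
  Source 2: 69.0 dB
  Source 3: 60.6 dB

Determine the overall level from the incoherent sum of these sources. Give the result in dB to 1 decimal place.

70.7 dB

Sum in the linear (power) domain: Σ 10^(Lᵢ/10) = 10^(64.2/10) + 10^(69.0/10) + 10^(60.6/10) = 1.172e+07.
Combined level = 10 log₁₀(1.172e+07) = 70.7 dB.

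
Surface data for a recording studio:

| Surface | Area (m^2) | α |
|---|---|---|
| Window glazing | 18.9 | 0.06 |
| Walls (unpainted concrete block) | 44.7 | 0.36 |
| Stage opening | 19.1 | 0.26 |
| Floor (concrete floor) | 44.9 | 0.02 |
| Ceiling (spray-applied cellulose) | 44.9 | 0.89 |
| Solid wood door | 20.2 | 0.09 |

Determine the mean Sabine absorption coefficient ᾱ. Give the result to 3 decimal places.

0.337

S = Σ Sᵢ = 18.9 + 44.7 + 19.1 + 44.9 + 44.9 + 20.2 = 192.7 m^2.
A = 18.9*0.06 + 44.7*0.36 + 19.1*0.26 + 44.9*0.02 + 44.9*0.89 + 20.2*0.09 = 64.869 sabins.
ᾱ = 64.869 / 192.7 = 0.337.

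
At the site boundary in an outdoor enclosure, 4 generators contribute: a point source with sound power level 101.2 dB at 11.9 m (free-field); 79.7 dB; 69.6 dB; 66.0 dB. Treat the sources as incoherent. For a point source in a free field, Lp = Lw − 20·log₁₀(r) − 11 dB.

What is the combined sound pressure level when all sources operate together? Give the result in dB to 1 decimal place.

Source at 11.9 m: Lp = 101.2 − 20·log₁₀(11.9) − 11 = 68.7 dB.
Σ 10^(Lᵢ/10) = 1.138e+08.
Back to dB: 10·log₁₀ Σ = 80.6 dB.

80.6 dB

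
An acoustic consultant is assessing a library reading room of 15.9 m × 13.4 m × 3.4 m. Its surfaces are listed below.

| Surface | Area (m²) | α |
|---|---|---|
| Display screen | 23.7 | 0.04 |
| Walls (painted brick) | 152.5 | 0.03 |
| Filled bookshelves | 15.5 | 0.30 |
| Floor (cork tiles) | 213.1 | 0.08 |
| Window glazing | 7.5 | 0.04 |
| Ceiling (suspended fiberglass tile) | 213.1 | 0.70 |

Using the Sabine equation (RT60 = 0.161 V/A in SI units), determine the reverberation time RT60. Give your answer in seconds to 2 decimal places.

0.66 s

Total absorption A = 23.7×0.04 + 152.5×0.03 + 15.5×0.30 + 213.1×0.08 + 7.5×0.04 + 213.1×0.70
  = 0.948 + 4.575 + 4.650 + 17.048 + 0.300 + 149.170 = 176.691 m² sabins.
Room volume: 724.404 m³.
Sabine: RT60 = 0.161 × 724.404 / 176.691 = 0.66 s.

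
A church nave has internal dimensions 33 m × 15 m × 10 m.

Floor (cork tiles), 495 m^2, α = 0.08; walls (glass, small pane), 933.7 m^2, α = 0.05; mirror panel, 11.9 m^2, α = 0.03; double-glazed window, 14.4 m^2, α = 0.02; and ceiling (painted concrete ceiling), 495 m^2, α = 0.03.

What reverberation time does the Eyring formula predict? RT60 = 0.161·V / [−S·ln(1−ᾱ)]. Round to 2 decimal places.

7.62 sec

S = Σ Sᵢ = 1950.0 m^2.
Absorption A = 495·0.08 + 933.7·0.05 + 11.9·0.03 + 14.4·0.02 + 495·0.03 = 101.780 sabins.
Mean coefficient ᾱ = A/S = 0.0522.
Eyring denominator: −S ln(1−ᾱ) = 104.543.
V = 33 × 15 × 10 = 4950 m³.
T = 0.161·V/[−S·ln(1−ᾱ)] = 0.161·4950/104.543 = 7.62 s.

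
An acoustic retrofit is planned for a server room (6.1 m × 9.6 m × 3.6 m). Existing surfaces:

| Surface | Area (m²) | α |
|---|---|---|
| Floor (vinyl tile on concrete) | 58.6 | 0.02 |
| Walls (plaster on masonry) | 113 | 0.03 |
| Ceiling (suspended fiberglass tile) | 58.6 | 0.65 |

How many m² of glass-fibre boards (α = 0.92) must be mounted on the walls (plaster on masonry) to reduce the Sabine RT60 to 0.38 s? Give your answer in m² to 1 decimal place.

Equivalent absorption area: A₁ = 58.6*0.02 + 113*0.03 + 58.6*0.65 = 42.652 m².
V = 210.816 m³. Target absorption A₂ = 0.161 × 210.816 / 0.38 = 89.319 sabins.
Absorption to add: 89.319 − 42.652 = 46.667 sabins.
Net gain per m²: Δα = 0.92 − 0.03 = 0.89.
Panel area = 46.667 / 0.89 = 52.4 m².

52.4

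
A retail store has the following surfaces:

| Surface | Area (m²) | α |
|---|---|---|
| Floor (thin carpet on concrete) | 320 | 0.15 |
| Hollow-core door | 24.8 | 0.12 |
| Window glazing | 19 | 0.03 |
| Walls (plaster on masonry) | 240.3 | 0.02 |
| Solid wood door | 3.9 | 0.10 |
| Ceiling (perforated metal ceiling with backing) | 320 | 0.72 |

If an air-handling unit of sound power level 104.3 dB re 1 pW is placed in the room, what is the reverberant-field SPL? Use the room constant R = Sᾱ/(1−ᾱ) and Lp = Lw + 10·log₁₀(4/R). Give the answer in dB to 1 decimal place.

84.1 dB

A = 287.142 sabins; S = 928.0 m².
ᾱ = 287.142/928.0 = 0.3094; R = Sᾱ/(1−ᾱ) = 287.142/(1−0.3094) = 415.786 m².
Lp = Lw + 10 log₁₀(4/R) = 104.3 -20.17 = 84.1 dB.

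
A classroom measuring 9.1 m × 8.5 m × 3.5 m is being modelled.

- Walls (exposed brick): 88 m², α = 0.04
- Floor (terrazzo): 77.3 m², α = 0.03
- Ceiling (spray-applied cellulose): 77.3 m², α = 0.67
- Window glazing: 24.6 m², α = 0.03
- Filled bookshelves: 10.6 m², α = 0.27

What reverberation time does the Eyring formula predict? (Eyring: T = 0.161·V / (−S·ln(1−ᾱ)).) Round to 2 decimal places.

S = Σ Sᵢ = 277.8 m².
Absorption A = 88·0.04 + 77.3·0.03 + 77.3·0.67 + 24.6·0.03 + 10.6·0.27 = 61.230 sabins.
Mean coefficient ᾱ = A/S = 0.2204.
Eyring denominator: −S ln(1−ᾱ) = 69.165.
V = 9.1 × 8.5 × 3.5 = 270.725 m³.
RT60 = 0.161 × 270.725 / 69.165 = 0.63 s.

0.63 s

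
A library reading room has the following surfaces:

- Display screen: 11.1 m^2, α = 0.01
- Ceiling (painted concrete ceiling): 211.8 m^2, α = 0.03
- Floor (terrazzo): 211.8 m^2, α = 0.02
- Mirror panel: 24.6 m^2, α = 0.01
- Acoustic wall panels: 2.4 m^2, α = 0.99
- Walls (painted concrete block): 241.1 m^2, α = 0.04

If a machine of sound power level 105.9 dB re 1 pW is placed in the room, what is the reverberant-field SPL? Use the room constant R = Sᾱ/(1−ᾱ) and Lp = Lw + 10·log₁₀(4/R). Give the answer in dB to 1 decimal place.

98.2 dB

A = 22.967 sabins; S = 702.8 m^2.
ᾱ = 0.0327, so room constant R = A/(1−ᾱ) = 23.743 m^2.
Lp = 105.9 + 10·log₁₀(4/23.743) = 105.9 + (-7.73) = 98.2 dB.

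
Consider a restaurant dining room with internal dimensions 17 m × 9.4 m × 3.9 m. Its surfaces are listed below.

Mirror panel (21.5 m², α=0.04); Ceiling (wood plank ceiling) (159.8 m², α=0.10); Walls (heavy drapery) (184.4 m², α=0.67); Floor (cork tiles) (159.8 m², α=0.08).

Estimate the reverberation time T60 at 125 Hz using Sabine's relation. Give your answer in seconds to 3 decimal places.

0.655 sec

Total absorption A = 21.5·0.04 + 159.8·0.10 + 184.4·0.67 + 159.8·0.08
  = 0.860 + 15.980 + 123.548 + 12.784 = 153.172 m² sabins.
Volume V = 17 × 9.4 × 3.9 = 623.22 m³.
T = 0.161 V/A = 0.161·623.22/153.172 = 0.655 s.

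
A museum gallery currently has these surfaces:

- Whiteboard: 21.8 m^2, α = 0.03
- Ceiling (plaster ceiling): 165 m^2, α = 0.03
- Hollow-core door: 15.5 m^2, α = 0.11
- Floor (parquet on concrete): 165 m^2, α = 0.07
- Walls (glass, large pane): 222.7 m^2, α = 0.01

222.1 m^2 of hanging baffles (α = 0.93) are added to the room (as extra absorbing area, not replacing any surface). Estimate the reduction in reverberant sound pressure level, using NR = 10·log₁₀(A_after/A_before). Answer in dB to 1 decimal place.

A_before = Σ Sᵢαᵢ = 21.8×0.03 + 165×0.03 + 15.5×0.11 + 165×0.07 + 222.7×0.01 = 21.086 sabins.
Added absorption = 222.1 × 0.93 = 206.553 sabins.
A_after = 21.086 + 206.553 = 227.639 sabins.
NR = 10·log₁₀(227.639/21.086) = 10.3 dB.

10.3 dB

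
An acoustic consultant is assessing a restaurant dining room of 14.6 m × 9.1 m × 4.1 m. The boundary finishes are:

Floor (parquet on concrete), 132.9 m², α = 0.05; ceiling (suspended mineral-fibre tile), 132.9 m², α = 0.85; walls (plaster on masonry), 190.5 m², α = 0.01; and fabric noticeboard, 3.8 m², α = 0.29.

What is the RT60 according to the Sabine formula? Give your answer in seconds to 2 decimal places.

0.72 seconds

Summing Sᵢαᵢ: 6.645 + 112.965 + 1.905 + 1.102 → A = 122.617 sabins.
Volume V = 14.6 × 9.1 × 4.1 = 544.726 m³.
T = 0.161 V/A = 0.161·544.726/122.617 = 0.72 s.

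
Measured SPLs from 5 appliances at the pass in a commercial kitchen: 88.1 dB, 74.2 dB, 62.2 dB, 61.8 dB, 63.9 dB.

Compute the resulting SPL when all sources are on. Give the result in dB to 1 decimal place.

88.3 dB

Σ 10^(Lᵢ/10) = 6.776e+08.
Combined level = 10 log₁₀(6.776e+08) = 88.3 dB.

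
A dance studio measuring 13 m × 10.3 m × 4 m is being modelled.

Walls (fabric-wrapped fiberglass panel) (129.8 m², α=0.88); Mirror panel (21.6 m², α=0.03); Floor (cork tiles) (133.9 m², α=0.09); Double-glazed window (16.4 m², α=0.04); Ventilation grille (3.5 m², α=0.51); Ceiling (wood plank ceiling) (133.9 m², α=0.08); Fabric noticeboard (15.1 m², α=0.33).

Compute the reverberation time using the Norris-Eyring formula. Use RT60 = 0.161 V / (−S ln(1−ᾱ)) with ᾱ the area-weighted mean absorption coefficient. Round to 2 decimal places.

S = Σ Sᵢ = 454.2 m².
Σ(Sᵢαᵢ) = 129.8·0.88 + 21.6·0.03 + 133.9·0.09 + 16.4·0.04 + 3.5·0.51 + 133.9·0.08 + 15.1·0.33 = 145.059.
Mean coefficient ᾱ = A/S = 0.3194.
−S·ln(1−ᾱ) = −454.2 × ln(1 − 0.3194) = 174.767.
V = 13 × 10.3 × 4 = 535.6 m³.
T = 0.161·V/[−S·ln(1−ᾱ)] = 0.161·535.6/174.767 = 0.49 s.

0.49 seconds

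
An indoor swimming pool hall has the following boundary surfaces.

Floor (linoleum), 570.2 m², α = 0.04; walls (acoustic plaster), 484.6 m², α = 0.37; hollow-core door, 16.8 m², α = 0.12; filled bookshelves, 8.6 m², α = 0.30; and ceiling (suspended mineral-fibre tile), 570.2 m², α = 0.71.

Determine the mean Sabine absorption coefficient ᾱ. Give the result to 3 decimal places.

S = Σ Sᵢ = 570.2 + 484.6 + 16.8 + 8.6 + 570.2 = 1650.4 m².
Σ(Sᵢαᵢ) = 570.2*0.04 + 484.6*0.37 + 16.8*0.12 + 8.6*0.30 + 570.2*0.71 = 611.548.
ᾱ = A/S = 0.371.

0.371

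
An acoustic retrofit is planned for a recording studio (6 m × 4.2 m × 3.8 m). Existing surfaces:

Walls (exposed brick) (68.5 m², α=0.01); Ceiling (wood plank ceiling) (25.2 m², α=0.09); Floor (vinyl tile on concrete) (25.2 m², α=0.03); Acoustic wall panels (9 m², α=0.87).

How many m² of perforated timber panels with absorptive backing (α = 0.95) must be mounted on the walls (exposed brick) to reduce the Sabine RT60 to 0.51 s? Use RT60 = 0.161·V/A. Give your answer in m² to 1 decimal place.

A₁ = Σ Sᵢαᵢ = 68.5*0.01 + 25.2*0.09 + 25.2*0.03 + 9*0.87 = 11.539 sabins.
V = 95.76 m³. Target absorption A₂ = 0.161 × 95.76 / 0.51 = 30.230 sabins.
ΔA needed = 30.230 − 11.539 = 18.691 sabins.
Net gain per m²: Δα = 0.95 − 0.01 = 0.94.
Area = ΔA/Δα = 18.691/0.94 = 19.9 m².

19.9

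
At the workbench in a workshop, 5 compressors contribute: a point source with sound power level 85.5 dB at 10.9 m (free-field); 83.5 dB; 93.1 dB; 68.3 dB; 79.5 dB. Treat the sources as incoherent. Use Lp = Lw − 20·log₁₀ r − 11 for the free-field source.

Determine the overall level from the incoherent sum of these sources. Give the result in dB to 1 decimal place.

93.7 dB

Source at 10.9 m: Lp = 85.5 − 20·log₁₀(10.9) − 11 = 53.8 dB.
Sum in the linear (power) domain: Σ 10^(Lᵢ/10) = 10^(53.8/10) + 10^(83.5/10) + 10^(93.1/10) + 10^(68.3/10) + 10^(79.5/10) = 2.362e+09.
L_total = 10·log₁₀(2.362e+09) = 93.7 dB.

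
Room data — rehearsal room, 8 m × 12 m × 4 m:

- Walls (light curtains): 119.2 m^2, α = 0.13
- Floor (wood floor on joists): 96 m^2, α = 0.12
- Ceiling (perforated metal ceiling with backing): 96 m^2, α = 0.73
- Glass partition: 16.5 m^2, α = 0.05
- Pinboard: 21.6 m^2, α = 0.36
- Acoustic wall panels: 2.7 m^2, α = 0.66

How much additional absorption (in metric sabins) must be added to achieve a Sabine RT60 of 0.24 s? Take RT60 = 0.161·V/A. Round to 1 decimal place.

Summing Sᵢαᵢ: 15.496 + 11.520 + 70.080 + 0.825 + 7.776 + 1.782 → A₁ = 107.479 sabins.
V = 384 m³. Required absorption A₂ = 0.161 × 384 / 0.24 = 257.600 sabins.
Additional absorption ΔA = 257.600 − 107.479 = 150.1 sabins.

150.1 sabins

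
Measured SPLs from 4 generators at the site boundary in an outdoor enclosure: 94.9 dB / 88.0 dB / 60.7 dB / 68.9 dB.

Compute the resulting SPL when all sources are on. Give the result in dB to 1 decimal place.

Σ 10^(Lᵢ/10) = 3.73e+09.
Back to dB: 10·log₁₀ Σ = 95.7 dB.

95.7 dB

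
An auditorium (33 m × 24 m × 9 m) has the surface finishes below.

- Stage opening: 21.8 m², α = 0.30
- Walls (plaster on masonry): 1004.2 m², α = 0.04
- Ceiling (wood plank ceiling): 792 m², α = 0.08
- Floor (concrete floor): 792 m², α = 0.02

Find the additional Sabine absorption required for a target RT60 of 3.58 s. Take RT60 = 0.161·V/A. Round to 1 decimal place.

194.7 sabins

Equivalent absorption area: A₁ = 21.8×0.30 + 1004.2×0.04 + 792×0.08 + 792×0.02 = 125.908 m².
Target A₂ = 0.161·7128/3.58 = 320.561 sabins (V = 7128 m³).
Shortfall: 320.561 − 125.908 = 194.7 sabins.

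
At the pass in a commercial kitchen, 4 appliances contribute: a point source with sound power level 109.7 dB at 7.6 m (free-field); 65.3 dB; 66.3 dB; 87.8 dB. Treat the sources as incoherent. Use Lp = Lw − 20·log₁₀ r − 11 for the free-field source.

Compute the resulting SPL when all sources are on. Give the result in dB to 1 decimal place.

Source at 7.6 m: Lp = 109.7 − 20·log₁₀(7.6) − 11 = 81.1 dB.
Converting to relative power and adding: 10^(81.1/10) + 10^(65.3/10) + 10^(66.3/10) + 10^(87.8/10) = 7.39e+08.
Back to dB: 10·log₁₀ Σ = 88.7 dB.

88.7 dB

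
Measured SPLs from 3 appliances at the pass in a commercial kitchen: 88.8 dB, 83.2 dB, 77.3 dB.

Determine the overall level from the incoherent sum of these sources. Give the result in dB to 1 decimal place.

Σ 10^(Lᵢ/10) = 1.021e+09.
L_total = 10·log₁₀(1.021e+09) = 90.1 dB.

90.1 dB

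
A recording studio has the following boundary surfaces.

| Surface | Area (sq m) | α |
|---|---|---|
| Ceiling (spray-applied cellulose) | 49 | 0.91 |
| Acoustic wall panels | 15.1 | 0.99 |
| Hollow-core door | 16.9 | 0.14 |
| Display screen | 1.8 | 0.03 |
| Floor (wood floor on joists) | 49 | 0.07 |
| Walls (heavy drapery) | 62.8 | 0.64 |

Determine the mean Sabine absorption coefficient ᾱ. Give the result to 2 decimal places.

0.54

Total surface area S = 194.6 sq m.
Σ(Sᵢαᵢ) = 49×0.91 + 15.1×0.99 + 16.9×0.14 + 1.8×0.03 + 49×0.07 + 62.8×0.64 = 105.581.
ᾱ = A/S = 0.54.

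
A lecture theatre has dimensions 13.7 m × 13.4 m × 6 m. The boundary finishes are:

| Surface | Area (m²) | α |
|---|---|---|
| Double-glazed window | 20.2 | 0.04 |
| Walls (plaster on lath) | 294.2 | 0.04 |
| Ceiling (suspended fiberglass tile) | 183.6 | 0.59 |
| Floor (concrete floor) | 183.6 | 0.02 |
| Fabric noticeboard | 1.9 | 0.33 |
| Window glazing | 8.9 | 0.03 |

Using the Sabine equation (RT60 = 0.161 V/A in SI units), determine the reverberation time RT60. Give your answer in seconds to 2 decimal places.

1.41 s

Summing Sᵢαᵢ: 0.808 + 11.768 + 108.324 + 3.672 + 0.627 + 0.267 → A = 125.466 sabins.
Room volume: 1101.48 m³.
RT60 = 0.161 · V / A = 0.161 × 1101.48 / 125.466 = 1.41 s.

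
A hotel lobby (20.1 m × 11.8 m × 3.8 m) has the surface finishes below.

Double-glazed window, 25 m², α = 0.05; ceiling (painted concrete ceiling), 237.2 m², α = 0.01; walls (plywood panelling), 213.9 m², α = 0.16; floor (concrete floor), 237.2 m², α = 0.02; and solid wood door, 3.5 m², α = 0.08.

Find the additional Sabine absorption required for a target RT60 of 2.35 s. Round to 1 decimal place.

18.9 sabins

Summing Sᵢαᵢ: 1.250 + 2.372 + 34.224 + 4.744 + 0.280 → A₁ = 42.870 sabins.
Target A₂ = 0.161·901.284/2.35 = 61.748 sabins (V = 901.284 m³).
ΔA = A₂ − A₁ = 61.748 − 42.870 = 18.9 sabins.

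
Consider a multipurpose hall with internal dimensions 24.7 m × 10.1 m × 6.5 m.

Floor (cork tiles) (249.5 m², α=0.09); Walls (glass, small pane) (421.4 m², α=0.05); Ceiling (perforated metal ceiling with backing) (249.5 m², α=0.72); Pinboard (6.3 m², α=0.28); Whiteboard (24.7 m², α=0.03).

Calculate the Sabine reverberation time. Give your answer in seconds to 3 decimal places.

Total absorption A = 249.5·0.09 + 421.4·0.05 + 249.5·0.72 + 6.3·0.28 + 24.7·0.03
  = 22.455 + 21.070 + 179.640 + 1.764 + 0.741 = 225.670 m² sabins.
Room volume: 1621.555 m³.
T = 0.161 V/A = 0.161·1621.555/225.670 = 1.157 s.

1.157 s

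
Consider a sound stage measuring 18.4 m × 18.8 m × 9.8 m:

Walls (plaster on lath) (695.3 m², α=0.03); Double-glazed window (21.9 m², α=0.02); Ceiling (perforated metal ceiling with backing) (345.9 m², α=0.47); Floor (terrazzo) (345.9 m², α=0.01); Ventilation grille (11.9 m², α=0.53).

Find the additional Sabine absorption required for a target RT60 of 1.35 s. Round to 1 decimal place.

210.7 sabins

Equivalent absorption area: A₁ = 695.3·0.03 + 21.9·0.02 + 345.9·0.47 + 345.9·0.01 + 11.9·0.53 = 193.636 m².
V = 3390.016 m³. Required absorption A₂ = 0.161 × 3390.016 / 1.35 = 404.291 sabins.
ΔA = A₂ − A₁ = 404.291 − 193.636 = 210.7 sabins.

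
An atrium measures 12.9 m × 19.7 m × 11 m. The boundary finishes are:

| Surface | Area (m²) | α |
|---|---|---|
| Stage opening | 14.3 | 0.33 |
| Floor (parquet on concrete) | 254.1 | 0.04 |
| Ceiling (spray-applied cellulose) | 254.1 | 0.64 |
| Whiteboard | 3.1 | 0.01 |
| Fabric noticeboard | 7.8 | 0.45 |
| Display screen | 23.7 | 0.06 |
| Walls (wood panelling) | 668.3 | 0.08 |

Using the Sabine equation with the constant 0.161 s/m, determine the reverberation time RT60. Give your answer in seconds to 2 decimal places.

Summing Sᵢαᵢ: 4.719 + 10.164 + 162.624 + 0.031 + 3.510 + 1.422 + 53.464 → A = 235.934 sabins.
V = 12.9·19.7·11 = 2795.43 m³.
RT60 = 0.161 · V / A = 0.161 × 2795.43 / 235.934 = 1.91 s.

1.91 sec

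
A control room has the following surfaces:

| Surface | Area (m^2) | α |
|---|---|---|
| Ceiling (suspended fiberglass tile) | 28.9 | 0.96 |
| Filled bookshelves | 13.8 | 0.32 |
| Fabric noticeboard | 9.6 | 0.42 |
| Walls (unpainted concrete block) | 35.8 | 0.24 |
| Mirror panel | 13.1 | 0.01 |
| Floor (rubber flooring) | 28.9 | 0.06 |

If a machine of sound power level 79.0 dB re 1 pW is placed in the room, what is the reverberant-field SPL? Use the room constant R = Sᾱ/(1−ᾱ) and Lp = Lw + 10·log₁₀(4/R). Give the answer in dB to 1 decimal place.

66.4 dB

Σ(Sᵢαᵢ) = 28.9×0.96 + 13.8×0.32 + 9.6×0.42 + 35.8×0.24 + 13.1×0.01 + 28.9×0.06 = 46.649; total area S = 130.1 m^2.
ᾱ = 46.649/130.1 = 0.3586; R = Sᾱ/(1−ᾱ) = 46.649/(1−0.3586) = 72.730 m^2.
Lp = Lw + 10 log₁₀(4/R) = 79.0 -12.60 = 66.4 dB.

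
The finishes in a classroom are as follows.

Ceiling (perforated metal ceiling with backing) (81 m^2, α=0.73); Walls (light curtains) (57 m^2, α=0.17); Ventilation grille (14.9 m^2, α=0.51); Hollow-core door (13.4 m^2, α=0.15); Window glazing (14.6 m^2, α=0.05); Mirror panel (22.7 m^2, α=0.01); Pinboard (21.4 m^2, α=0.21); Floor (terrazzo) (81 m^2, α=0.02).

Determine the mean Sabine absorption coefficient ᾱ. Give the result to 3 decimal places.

S = Σ Sᵢ = 81 + 57 + 14.9 + 13.4 + 14.6 + 22.7 + 21.4 + 81 = 306.0 m^2.
Weighted sum Σ Sα = 85.500.
ᾱ = 85.500 / 306.0 = 0.279.

0.279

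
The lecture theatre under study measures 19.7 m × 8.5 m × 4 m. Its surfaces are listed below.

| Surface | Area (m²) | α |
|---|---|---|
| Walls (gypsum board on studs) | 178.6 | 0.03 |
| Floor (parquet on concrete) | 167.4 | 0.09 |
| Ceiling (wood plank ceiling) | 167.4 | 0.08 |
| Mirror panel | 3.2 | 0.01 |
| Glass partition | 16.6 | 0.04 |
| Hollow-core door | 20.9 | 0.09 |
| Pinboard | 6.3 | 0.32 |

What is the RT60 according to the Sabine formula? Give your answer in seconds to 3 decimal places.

2.808 s

Total absorption A = 178.6×0.03 + 167.4×0.09 + 167.4×0.08 + 3.2×0.01 + 16.6×0.04 + 20.9×0.09 + 6.3×0.32
  = 5.358 + 15.066 + 13.392 + 0.032 + 0.664 + 1.881 + 2.016 = 38.409 m² sabins.
V = 19.7·8.5·4 = 669.8 m³.
T = 0.161 V/A = 0.161·669.8/38.409 = 2.808 s.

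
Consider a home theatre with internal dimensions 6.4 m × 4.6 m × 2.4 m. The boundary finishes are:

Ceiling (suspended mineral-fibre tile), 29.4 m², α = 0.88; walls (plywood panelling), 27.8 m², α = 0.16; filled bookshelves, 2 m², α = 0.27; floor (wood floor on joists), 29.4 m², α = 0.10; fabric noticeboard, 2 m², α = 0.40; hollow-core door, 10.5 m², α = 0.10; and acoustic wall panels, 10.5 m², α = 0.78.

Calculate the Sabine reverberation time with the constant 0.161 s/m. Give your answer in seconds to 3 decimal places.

0.259 seconds

Total absorption A = 29.4×0.88 + 27.8×0.16 + 2×0.27 + 29.4×0.10 + 2×0.40 + 10.5×0.10 + 10.5×0.78
  = 25.872 + 4.448 + 0.540 + 2.940 + 0.800 + 1.050 + 8.190 = 43.840 m² sabins.
Volume V = 6.4 × 4.6 × 2.4 = 70.656 m³.
T = 0.161 V/A = 0.161·70.656/43.840 = 0.259 s.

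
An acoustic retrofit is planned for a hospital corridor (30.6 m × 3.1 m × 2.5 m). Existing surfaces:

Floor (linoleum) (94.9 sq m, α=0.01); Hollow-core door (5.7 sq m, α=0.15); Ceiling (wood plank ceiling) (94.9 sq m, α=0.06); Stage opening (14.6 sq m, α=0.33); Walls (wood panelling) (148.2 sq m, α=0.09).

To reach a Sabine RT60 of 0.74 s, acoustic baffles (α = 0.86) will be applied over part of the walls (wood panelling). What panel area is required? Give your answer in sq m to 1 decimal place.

33.7

Summing Sᵢαᵢ: 0.949 + 0.855 + 5.694 + 4.818 + 13.338 → A₁ = 25.654 sabins.
Required A₂ = 0.161·237.15/0.74 = 51.596 sabins.
ΔA needed = 51.596 − 25.654 = 25.942 sabins.
Each sq m of panel replacing the walls (wood panelling) adds (0.86 − 0.09) = 0.77 sabins.
Area = ΔA/Δα = 25.942/0.77 = 33.7 sq m.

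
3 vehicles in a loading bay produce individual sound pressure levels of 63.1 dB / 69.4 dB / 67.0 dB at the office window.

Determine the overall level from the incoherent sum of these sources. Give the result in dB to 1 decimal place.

72.0 dB

Converting to relative power and adding: 10^(63.1/10) + 10^(69.4/10) + 10^(67.0/10) = 1.576e+07.
Back to dB: 10·log₁₀ Σ = 72.0 dB.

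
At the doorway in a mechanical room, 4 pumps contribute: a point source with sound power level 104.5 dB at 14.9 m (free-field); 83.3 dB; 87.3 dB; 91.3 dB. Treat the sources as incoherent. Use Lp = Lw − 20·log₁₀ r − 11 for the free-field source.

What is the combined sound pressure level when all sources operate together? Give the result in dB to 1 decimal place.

Source at 14.9 m: Lp = 104.5 − 20·log₁₀(14.9) − 11 = 70.0 dB.
Σ 10^(Lᵢ/10) = 2.11e+09.
Back to dB: 10·log₁₀ Σ = 93.2 dB.

93.2 dB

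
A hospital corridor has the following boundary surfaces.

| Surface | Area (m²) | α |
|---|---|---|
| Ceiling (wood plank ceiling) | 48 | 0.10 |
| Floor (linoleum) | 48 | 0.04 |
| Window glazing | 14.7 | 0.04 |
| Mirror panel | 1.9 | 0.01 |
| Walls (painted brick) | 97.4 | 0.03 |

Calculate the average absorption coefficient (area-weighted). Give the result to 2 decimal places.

0.05

S = Σ Sᵢ = 48 + 48 + 14.7 + 1.9 + 97.4 = 210.0 m².
A = 48·0.10 + 48·0.04 + 14.7·0.04 + 1.9·0.01 + 97.4·0.03 = 10.249 sabins.
ᾱ = A/S = 0.05.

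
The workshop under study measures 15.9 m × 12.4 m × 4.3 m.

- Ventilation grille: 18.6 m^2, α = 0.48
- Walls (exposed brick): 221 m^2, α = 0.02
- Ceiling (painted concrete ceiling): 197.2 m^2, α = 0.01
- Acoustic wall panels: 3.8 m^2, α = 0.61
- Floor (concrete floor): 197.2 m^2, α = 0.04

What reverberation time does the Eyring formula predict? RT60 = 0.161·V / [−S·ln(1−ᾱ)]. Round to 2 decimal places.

5.24 seconds

Total surface area S = 18.6 + 221 + 197.2 + 3.8 + 197.2 = 637.8 m^2.
Absorption A = 18.6×0.48 + 221×0.02 + 197.2×0.01 + 3.8×0.61 + 197.2×0.04 = 25.526 sabins.
Mean coefficient ᾱ = A/S = 0.0400.
Eyring denominator: −S ln(1−ᾱ) = 26.036.
V = 15.9 × 12.4 × 4.3 = 847.788 m³.
RT60 = 0.161 × 847.788 / 26.036 = 5.24 s.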